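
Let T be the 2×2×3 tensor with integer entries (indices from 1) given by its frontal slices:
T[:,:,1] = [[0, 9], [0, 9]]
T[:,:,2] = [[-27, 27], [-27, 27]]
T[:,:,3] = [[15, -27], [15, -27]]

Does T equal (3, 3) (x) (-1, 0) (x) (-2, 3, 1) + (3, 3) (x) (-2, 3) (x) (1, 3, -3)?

Yes

Reconstruct entrywise from the claimed factors. For example, T[1,2,2] = 27 and Σₗ aₗ[1]bₗ[2]cₗ[2] = (3)·(0)·(3) + (3)·(3)·(3) = 27; checking all 12 entries, every one matches. The claim holds.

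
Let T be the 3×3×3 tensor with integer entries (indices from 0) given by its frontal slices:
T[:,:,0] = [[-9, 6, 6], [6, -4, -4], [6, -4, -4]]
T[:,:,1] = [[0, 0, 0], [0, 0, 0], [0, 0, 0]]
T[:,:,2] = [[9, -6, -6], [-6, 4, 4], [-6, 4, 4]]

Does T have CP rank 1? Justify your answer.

Yes

If T = a (x) b (x) c then every fibre of T is a multiple of the corresponding factor, so read the factors off the fibres through the nonzero entry T[0,0,0] = -9.
The mode-1 fibre T[:,0,0] = [-9, 6, 6] gives a = (3, -2, -2) (primitive direction); the mode-2 fibre T[0,:,0] = [-9, 6, 6] gives b = (3, -2, -2); then c[k] = T[0,0,k] / (a[0]·b[0]) = [-9, 0, 9] / 9 = (-1, 0, 1).
Expanding (3, -2, -2) (x) (3, -2, -2) (x) (-1, 0, 1) reproduces all 27 entries of T, so T = (3, -2, -2) (x) (3, -2, -2) (x) (-1, 0, 1) and rank(T) ≤ 1.
Equivalently every frontal slice T[:,:,k] is c[k] times the rank-1 matrix (3, -2, -2) (x) (3, -2, -2). So T has rank 1 (it is nonzero).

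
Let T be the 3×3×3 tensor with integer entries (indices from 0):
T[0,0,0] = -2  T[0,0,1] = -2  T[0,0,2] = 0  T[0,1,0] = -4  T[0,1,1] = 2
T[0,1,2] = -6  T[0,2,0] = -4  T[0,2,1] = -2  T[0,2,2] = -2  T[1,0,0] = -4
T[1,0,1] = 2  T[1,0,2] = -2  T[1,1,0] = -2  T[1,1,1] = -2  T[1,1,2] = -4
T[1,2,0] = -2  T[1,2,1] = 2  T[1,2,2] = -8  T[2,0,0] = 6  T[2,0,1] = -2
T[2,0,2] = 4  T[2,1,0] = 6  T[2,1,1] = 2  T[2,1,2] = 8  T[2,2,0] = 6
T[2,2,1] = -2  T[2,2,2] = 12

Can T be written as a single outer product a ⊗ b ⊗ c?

The mode-2 unfolding of T (rows indexed by j, columns by (i,k) = (0,0), (0,1), (0,2), (1,0), (1,1), (1,2), (2,0), (2,1), (2,2)) is [[-2, -2, 0, -4, 2, -2, 6, -2, 4], [-4, 2, -6, -2, -2, -4, 6, 2, 8], [-4, -2, -2, -2, 2, -8, 6, -2, 12]].
There the 3×3 minor on rows j ∈ {0, 1, 2}, columns (i,k) ∈ {(0,0), (0,1), (1,0)} is det [[-2, -2, -4], [-4, 2, -2], [-4, -2, -2]] = -48 ≠ 0, so this unfolding has rank ≥ 3; CP rank is at least every unfolding rank, so rank(T) ≥ 3.
In particular rank(T) ≥ 3 > 1, so T is not rank-1.

No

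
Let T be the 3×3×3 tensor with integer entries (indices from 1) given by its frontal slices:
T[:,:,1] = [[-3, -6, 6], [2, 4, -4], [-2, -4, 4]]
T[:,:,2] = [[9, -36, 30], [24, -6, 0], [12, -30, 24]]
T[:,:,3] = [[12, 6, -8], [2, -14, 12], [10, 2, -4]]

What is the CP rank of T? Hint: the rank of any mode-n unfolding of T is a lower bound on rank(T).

2

Lower bound: in the mode-1 unfolding of T (rows indexed by i, columns by (j,k)) the 2×2 minor on rows i ∈ {1, 2}, columns (j,k) ∈ {(1,1), (1,2)} is det [[-3, 9], [2, 24]] = -90 ≠ 0, so that unfolding has rank ≥ 2 and hence rank(T) ≥ 2 (CP rank is at least every unfolding rank, though it can be larger).
Upper bound: with S_k = T[:,:,k], the two rank-1 terms a₁b₁ᵀ, a₂b₂ᵀ are the rank-1 members of the pencil x·S₁ + y·S₂.
The 2×2 minor of x·S₁ + y·S₂ on rows {1,2}, columns {1,2} is 270·xy + 810·y² = 270·(x + 3·y)(y), vanishing at (x:y) = (3:-1) and (1:0).
M₁ = 3·S₁ − S₂ = [[-18, 18, -12], [-18, 18, -12], [-18, 18, -12]] = (-6)·[1, 1, 1][3, -3, 2]ᵀ and M₂ = S₁ = [[-3, -6, 6], [2, 4, -4], [-2, -4, 4]] = −[3, -2, 2][1, 2, -2]ᵀ, so take a₁ = [1, 1, 1], b₁ = [3, -3, 2], a₂ = [3, -2, 2], b₂ = [1, 2, -2].
Each slice is an integer combination of E₁ = a₁b₁ᵀ and E₂ = a₂b₂ᵀ: S₁ = −E₂, S₂ = 6·E₁ − 3·E₂, S₃ = 2·E₁ + 2·E₂; reading off coefficients, c₁ = [0, 6, 2] and c₂ = [-1, -3, 2].
Hence T = [1, 1, 1] ⊗ [3, -3, 2] ⊗ [0, 6, 2] + [3, -2, 2] ⊗ [1, 2, -2] ⊗ [-1, -3, 2], so rank(T) ≤ 2.
These bounds meet, so rank(T) = 2.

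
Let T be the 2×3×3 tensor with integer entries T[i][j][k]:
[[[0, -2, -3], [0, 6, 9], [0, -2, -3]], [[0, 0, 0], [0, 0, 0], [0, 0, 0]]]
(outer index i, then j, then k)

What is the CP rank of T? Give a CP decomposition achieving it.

rank(T) = 1

Lower bound: T ≠ 0 (e.g. T[0,0,1] = -2), so rank(T) ≥ 1.
Upper bound: if T = a ⊗ b ⊗ c then every fibre of T is a multiple of the corresponding factor, so read the factors off the fibres through the nonzero entry T[0,0,1] = -2.
The mode-1 fibre T[:,0,1] = [-2, 0] gives a = (1, 0) (primitive direction); the mode-2 fibre T[0,:,1] = [-2, 6, -2] gives b = (1, -3, 1); then c[k] = T[0,0,k] / (a[0]·b[0]) = [0, -2, -3] / 1 = (0, -2, -3).
Expanding (1, 0) ⊗ (1, -3, 1) ⊗ (0, -2, -3) reproduces all 18 entries of T, so T = (1, 0) ⊗ (1, -3, 1) ⊗ (0, -2, -3) and rank(T) ≤ 1.
These bounds meet, so rank(T) = 1.
Check entry T[0,2,0] = 0: (1)·(1)·(0) = 0.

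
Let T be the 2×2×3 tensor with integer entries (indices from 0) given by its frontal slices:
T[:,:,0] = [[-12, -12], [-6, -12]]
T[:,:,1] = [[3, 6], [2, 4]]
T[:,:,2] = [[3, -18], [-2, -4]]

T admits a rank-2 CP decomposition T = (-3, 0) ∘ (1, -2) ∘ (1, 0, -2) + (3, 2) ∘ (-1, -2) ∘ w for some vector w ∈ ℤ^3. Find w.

w = (3, -1, 1)

Subtract the known terms from T to get the rank-1 residual R = (3, 2) ∘ (-1, -2) ∘ w, so R[i,j,k] = a[i]·b[j]·w[k]. Pick indices with nonzero a[0]·b[0] = (3)·(-1) = -3. Only the fibre through (0,0,·) is needed: R[0,0,:] = T[0,0,:] − Σₗ aₗ[0]bₗ[0]cₗ = [-12, 3, 3] − (-3)·(1)·(1, 0, -2) = [-9, 3, -3]. Then w[k] = R[0,0,k] / -3 for each k, giving w = [-9, 3, -3] / -3 = (3, -1, 1).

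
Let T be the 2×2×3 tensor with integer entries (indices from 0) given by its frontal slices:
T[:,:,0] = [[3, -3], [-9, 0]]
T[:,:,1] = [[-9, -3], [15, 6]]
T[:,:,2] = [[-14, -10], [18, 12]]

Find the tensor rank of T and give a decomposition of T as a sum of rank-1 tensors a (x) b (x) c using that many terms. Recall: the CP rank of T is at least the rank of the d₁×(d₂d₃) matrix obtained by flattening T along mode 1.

Lower bound: in the mode-3 unfolding of T (rows indexed by k, columns by (i,j)) the 2×2 minor on rows k ∈ {0, 1}, columns (i,j) ∈ {(0,0), (0,1)} is det [[3, -3], [-9, -3]] = -36 ≠ 0, so that unfolding has rank ≥ 2 and hence rank(T) ≥ 2 (CP rank is at least every unfolding rank, though it can be larger).
Upper bound: with S_k = T[:,:,k], the two rank-1 terms a₁b₁ᵀ, a₂b₂ᵀ are the rank-1 members of the pencil x·S₀ + y·S₁.
det(x·S₀ + y·S₁) is −27·x² + 36·xy − 9·y² = (-9)·(3·x − y)(x − y), vanishing at (x:y) = (1:3) and (1:1).
M₁ = S₀ + 3·S₁ = [[-24, -12], [36, 18]] = (-6)·[2, -3][2, 1]ᵀ and M₂ = S₀ + S₁ = [[-6, -6], [6, 6]] = (-6)·[1, -1][1, 1]ᵀ, so take a₁ = [2, -3], b₁ = [2, 1], a₂ = [1, -1], b₂ = [1, 1].
Each slice is an integer combination of E₁ = a₁b₁ᵀ and E₂ = a₂b₂ᵀ: S₀ = 3·E₁ − 9·E₂, S₁ = −3·E₁ + 3·E₂, S₂ = −2·E₁ − 6·E₂; reading off coefficients, c₁ = [3, -3, -2] and c₂ = [-9, 3, -6].
Hence T = [2, -3] (x) [2, 1] (x) [3, -3, -2] + [1, -1] (x) [1, 1] (x) [-9, 3, -6], so rank(T) ≤ 2.
These bounds meet, so rank(T) = 2.

rank(T) = 2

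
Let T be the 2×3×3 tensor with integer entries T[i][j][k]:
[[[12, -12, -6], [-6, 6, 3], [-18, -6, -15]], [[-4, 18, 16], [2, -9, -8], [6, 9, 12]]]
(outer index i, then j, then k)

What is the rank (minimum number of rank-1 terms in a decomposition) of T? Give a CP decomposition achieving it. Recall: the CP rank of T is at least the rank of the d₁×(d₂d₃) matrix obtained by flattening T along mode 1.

rank(T) = 2

Lower bound: in the mode-3 unfolding of T (rows indexed by k, columns by (i,j)) the 2×2 minor on rows k ∈ {0, 1}, columns (i,j) ∈ {(0,0), (0,2)} is det [[12, -18], [-12, -6]] = -288 ≠ 0, so that unfolding has rank ≥ 2 and hence rank(T) ≥ 2 (CP rank is at least every unfolding rank, though it can be larger).
Upper bound: with S_k = T[:,:,k], the two rank-1 terms a₁b₁ᵀ, a₂b₂ᵀ are the rank-1 members of the pencil x·S₀ + y·S₁.
The 2×2 minor of x·S₀ + y·S₁ on rows {0,1}, columns {0,2} is 336·xy = 336·(y)(x), vanishing at (x:y) = (1:0) and (0:1).
M₁ = S₀ = [[12, -6, -18], [-4, 2, 6]] = 2·[3, -1][2, -1, -3]ᵀ and M₂ = S₁ = [[-12, 6, -6], [18, -9, 9]] = (-3)·[2, -3][2, -1, 1]ᵀ, so take a₁ = [3, -1], b₁ = [2, -1, -3], a₂ = [2, -3], b₂ = [2, -1, 1].
Each slice is an integer combination of E₁ = a₁b₁ᵀ and E₂ = a₂b₂ᵀ: S₀ = 2·E₁, S₁ = −3·E₂, S₂ = E₁ − 3·E₂; reading off coefficients, c₁ = [2, 0, 1] and c₂ = [0, -3, -3].
Hence T = [3, -1] ⊗ [2, -1, -3] ⊗ [2, 0, 1] + [2, -3] ⊗ [2, -1, 1] ⊗ [0, -3, -3], so rank(T) ≤ 2.
These bounds meet, so rank(T) = 2.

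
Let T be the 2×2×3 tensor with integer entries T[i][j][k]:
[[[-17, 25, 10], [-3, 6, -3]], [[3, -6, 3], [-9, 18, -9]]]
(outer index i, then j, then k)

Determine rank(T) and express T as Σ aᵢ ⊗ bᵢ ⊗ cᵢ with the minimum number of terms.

rank(T) = 2

Lower bound: the mode-1 unfolding of T (rows indexed by i, columns by (j,k) = (0,0), (0,1), (0,2), (1,0), (1,1), (1,2)) is [[-17, 25, 10, -3, 6, -3], [3, -6, 3, -9, 18, -9]].
There the 2×2 minor on rows i ∈ {0, 1}, columns (j,k) ∈ {(0,0), (0,1)} is det [[-17, 25], [3, -6]] = 27 ≠ 0, so this unfolding has rank ≥ 2; CP rank is at least every unfolding rank, so rank(T) ≥ 2. (Unfolding ranks only ever bound the CP rank from below — rank(T) can be strictly larger than all of them — so the matching upper bound has to come from an explicit 2-term decomposition.)
Upper bound — finding two terms. Write S_k = T[:,:,k] for the frontal slices: S₀ = [[-17, -3], [3, -9]], S₁ = [[25, 6], [-6, 18]], S₂ = [[10, -3], [3, -9]].
If T = a₁ ⊗ b₁ ⊗ c₁ + a₂ ⊗ b₂ ⊗ c₂ then each S_k = c₁[k]·a₁b₁ᵀ + c₂[k]·a₂b₂ᵀ. S₀ and S₁ are linearly independent, so a₁b₁ᵀ and a₂b₂ᵀ must span the same plane of matrices: they are the rank-1 matrices of the form x·S₀ + y·S₁.
det(x·S₀ + y·S₁) is 162·x² − 567·xy + 486·y² = 81·(2·x − 3·y)(x − 2·y), vanishing at (x:y) = (3:2) and (2:1).
M₁ = 3·S₀ + 2·S₁ = [[-1, 3], [-3, 9]] = −(1, 3)(1, -3)ᵀ and M₂ = 2·S₀ + S₁ = [[-9, 0], [0, 0]] = (-9)·(1, 0)(1, 0)ᵀ, so take a₁ = (1, 3), b₁ = (1, -3), a₂ = (1, 0), b₂ = (1, 0).
Each slice is an integer combination of E₁ = a₁b₁ᵀ and E₂ = a₂b₂ᵀ: S₀ = E₁ − 18·E₂, S₁ = −2·E₁ + 27·E₂, S₂ = E₁ + 9·E₂; reading off coefficients, c₁ = (1, -2, 1) and c₂ = (-18, 27, 9).
Hence T = (1, 3) ⊗ (1, -3) ⊗ (1, -2, 1) + (1, 0) ⊗ (1, 0) ⊗ (-18, 27, 9), so rank(T) ≤ 2.
These bounds meet, so rank(T) = 2.
Check entry T[1,0,0] = 3: (3)·(1)·(1) + (0)·(1)·(-18) = 3.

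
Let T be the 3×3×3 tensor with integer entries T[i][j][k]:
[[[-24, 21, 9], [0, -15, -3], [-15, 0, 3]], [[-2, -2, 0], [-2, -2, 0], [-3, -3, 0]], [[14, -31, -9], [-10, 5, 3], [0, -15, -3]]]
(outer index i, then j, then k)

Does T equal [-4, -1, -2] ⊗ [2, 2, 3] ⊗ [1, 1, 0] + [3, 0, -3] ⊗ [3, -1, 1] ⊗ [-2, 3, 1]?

Reconstruct entry (0,0,0) from the claimed factors: Σₗ aₗ[0]bₗ[0]cₗ[0] = (-4)·(2)·(1) + (3)·(3)·(-2) = -26, but T[0,0,0] = -24. The claim is false.

No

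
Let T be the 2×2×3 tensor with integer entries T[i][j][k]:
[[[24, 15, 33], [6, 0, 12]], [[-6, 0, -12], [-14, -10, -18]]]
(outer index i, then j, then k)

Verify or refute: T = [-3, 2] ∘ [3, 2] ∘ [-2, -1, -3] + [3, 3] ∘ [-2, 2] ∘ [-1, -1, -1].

Yes

Reconstruct entrywise from the claimed factors. For example, T[0,1,2] = 12 and Σₗ aₗ[0]bₗ[1]cₗ[2] = (-3)·(2)·(-3) + (3)·(2)·(-1) = 12; checking all 12 entries, every one matches. The claim holds.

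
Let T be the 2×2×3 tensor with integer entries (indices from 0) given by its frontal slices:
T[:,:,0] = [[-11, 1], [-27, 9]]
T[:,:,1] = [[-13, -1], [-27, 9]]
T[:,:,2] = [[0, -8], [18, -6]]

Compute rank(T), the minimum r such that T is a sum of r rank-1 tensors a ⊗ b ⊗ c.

Lower bound: the mode-1 unfolding of T (rows indexed by i, columns by (j,k) = (0,0), (0,1), (0,2), (1,0), (1,1), (1,2)) is [[-11, -13, 0, 1, -1, -8], [-27, -27, 18, 9, 9, -6]].
There the 2×2 minor on rows i ∈ {0, 1}, columns (j,k) ∈ {(0,0), (0,1)} is det [[-11, -13], [-27, -27]] = -54 ≠ 0, so this unfolding has rank ≥ 2; CP rank is at least every unfolding rank, so rank(T) ≥ 2. (Unfolding ranks only ever bound the CP rank from below — rank(T) can be strictly larger than all of them — so the matching upper bound has to come from an explicit 2-term decomposition.)
Upper bound — finding two terms. Write S_k = T[:,:,k] for the frontal slices: S₀ = [[-11, 1], [-27, 9]], S₁ = [[-13, -1], [-27, 9]], S₂ = [[0, -8], [18, -6]].
If T = a₁ ⊗ b₁ ⊗ c₁ + a₂ ⊗ b₂ ⊗ c₂ then each S_k = c₁[k]·a₁b₁ᵀ + c₂[k]·a₂b₂ᵀ. S₀ and S₁ are linearly independent, so a₁b₁ᵀ and a₂b₂ᵀ must span the same plane of matrices: they are the rank-1 matrices of the form x·S₀ + y·S₁.
det(x·S₀ + y·S₁) is −72·x² − 216·xy − 144·y² = (-72)·(x + 2·y)(x + y), vanishing at (x:y) = (2:-1) and (1:-1).
M₁ = 2·S₀ − S₁ = [[-9, 3], [-27, 9]] = (-3)·(1, 3)(3, -1)ᵀ and M₂ = S₀ − S₁ = [[2, 2], [0, 0]] = 2·(1, 0)(1, 1)ᵀ, so take a₁ = (1, 3), b₁ = (3, -1), a₂ = (1, 0), b₂ = (1, 1).
Each slice is an integer combination of E₁ = a₁b₁ᵀ and E₂ = a₂b₂ᵀ: S₀ = −3·E₁ − 2·E₂, S₁ = −3·E₁ − 4·E₂, S₂ = 2·E₁ − 6·E₂; reading off coefficients, c₁ = (-3, -3, 2) and c₂ = (-2, -4, -6).
Hence T = (1, 3) ⊗ (3, -1) ⊗ (-3, -3, 2) + (1, 0) ⊗ (1, 1) ⊗ (-2, -4, -6), so rank(T) ≤ 2.
These bounds meet, so rank(T) = 2.
Check entry T[0,0,0] = -11: (1)·(3)·(-3) + (1)·(1)·(-2) = -11.

2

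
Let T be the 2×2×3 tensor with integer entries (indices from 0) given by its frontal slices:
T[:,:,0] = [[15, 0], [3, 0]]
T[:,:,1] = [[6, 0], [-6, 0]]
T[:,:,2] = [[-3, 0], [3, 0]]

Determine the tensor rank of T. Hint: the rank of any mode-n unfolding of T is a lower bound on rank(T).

2

Lower bound: in the mode-1 unfolding of T (rows indexed by i, columns by (j,k)) the 2×2 minor on rows i ∈ {0, 1}, columns (j,k) ∈ {(0,0), (0,1)} is det [[15, 6], [3, -6]] = -108 ≠ 0, so that unfolding has rank ≥ 2 and hence rank(T) ≥ 2 (CP rank is at least every unfolding rank, though it can be larger).
Upper bound: T[:,j,:] = b[j]·M for every slice, with b = (1, 0) and M = [[15, 6, -3], [3, -6, 3]] (rows i, columns k).
Splitting M by its rows (i = 0, 1), M = (1, 0)(15, 6, -3)ᵀ + (0, 1)(3, -6, 3)ᵀ.
Hence T = (1, 0) ⊗ (1, 0) ⊗ (15, 6, -3) + (0, 1) ⊗ (1, 0) ⊗ (3, -6, 3), so rank(T) ≤ 2.
These bounds meet, so rank(T) = 2.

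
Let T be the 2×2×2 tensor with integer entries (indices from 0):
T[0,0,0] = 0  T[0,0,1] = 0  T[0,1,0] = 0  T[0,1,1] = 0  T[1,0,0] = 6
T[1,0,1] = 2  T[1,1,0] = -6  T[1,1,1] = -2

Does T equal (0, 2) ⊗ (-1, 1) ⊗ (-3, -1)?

Yes

Reconstruct entrywise from the claimed factors. For example, T[1,1,0] = -6 and Σₗ aₗ[1]bₗ[1]cₗ[0] = (2)·(1)·(-3) = -6; checking all 8 entries, every one matches. The claim holds.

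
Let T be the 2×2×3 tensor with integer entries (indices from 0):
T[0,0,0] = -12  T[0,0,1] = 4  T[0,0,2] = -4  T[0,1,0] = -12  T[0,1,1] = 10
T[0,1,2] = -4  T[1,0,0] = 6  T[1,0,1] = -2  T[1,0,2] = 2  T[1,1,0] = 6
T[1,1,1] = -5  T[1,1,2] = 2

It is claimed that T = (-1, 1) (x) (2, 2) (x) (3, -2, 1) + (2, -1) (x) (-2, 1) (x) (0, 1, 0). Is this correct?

No

Reconstruct entry (0,0,0) from the claimed factors: Σₗ aₗ[0]bₗ[0]cₗ[0] = (-1)·(2)·(3) + (2)·(-2)·(0) = -6, but T[0,0,0] = -12. The claim is false.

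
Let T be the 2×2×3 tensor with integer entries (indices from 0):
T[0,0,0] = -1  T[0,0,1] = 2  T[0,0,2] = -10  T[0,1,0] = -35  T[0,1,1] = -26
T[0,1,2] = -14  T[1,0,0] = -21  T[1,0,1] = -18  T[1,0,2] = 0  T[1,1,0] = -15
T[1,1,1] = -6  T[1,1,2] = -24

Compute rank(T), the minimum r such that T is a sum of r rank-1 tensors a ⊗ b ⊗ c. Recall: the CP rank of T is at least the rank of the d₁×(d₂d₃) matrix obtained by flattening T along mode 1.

2

Lower bound: the mode-3 unfolding of T (rows indexed by k, columns by (i,j) = (0,0), (0,1), (1,0), (1,1)) is [[-1, -35, -21, -15], [2, -26, -18, -6], [-10, -14, 0, -24]].
There the 2×2 minor on rows k ∈ {0, 1}, columns (i,j) ∈ {(0,0), (0,1)} is det [[-1, -35], [2, -26]] = 96 ≠ 0, so this unfolding has rank ≥ 2; CP rank is at least every unfolding rank, so rank(T) ≥ 2. (Unfolding ranks only ever bound the CP rank from below — rank(T) can be strictly larger than all of them — so the matching upper bound has to come from an explicit 2-term decomposition.)
Upper bound — finding two terms. Write S_k = T[:,:,k] for the frontal slices: S₀ = [[-1, -35], [-21, -15]], S₁ = [[2, -26], [-18, -6]], S₂ = [[-10, -14], [0, -24]].
If T = a₁ ⊗ b₁ ⊗ c₁ + a₂ ⊗ b₂ ⊗ c₂ then each S_k = c₁[k]·a₁b₁ᵀ + c₂[k]·a₂b₂ᵀ. S₀ and S₁ are linearly independent, so a₁b₁ᵀ and a₂b₂ᵀ must span the same plane of matrices: they are the rank-1 matrices of the form x·S₀ + y·S₁.
det(x·S₀ + y·S₁) is −720·x² − 1200·xy − 480·y² = (-240)·(3·x + 2·y)(x + y), vanishing at (x:y) = (2:-3) and (1:-1).
M₁ = 2·S₀ − 3·S₁ = [[-8, 8], [12, -12]] = (-4)·(2, -3)(1, -1)ᵀ and M₂ = S₀ − S₁ = [[-3, -9], [-3, -9]] = (-3)·(1, 1)(1, 3)ᵀ, so take a₁ = (2, -3), b₁ = (1, -1), a₂ = (1, 1), b₂ = (1, 3).
Each slice is an integer combination of E₁ = a₁b₁ᵀ and E₂ = a₂b₂ᵀ: S₀ = 4·E₁ − 9·E₂, S₁ = 4·E₁ − 6·E₂, S₂ = −2·E₁ − 6·E₂; reading off coefficients, c₁ = (4, 4, -2) and c₂ = (-9, -6, -6).
Hence T = (2, -3) ⊗ (1, -1) ⊗ (4, 4, -2) + (1, 1) ⊗ (1, 3) ⊗ (-9, -6, -6), so rank(T) ≤ 2.
These bounds meet, so rank(T) = 2.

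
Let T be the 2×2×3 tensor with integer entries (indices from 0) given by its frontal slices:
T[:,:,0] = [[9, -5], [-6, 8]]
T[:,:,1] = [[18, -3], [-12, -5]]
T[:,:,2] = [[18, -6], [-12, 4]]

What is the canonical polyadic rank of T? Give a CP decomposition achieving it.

Lower bound: the mode-3 unfolding of T (rows indexed by k, columns by (i,j) = (0,0), (0,1), (1,0), (1,1)) is [[9, -5, -6, 8], [18, -3, -12, -5], [18, -6, -12, 4]].
There the 2×2 minor on rows k ∈ {0, 1}, columns (i,j) ∈ {(0,0), (0,1)} is det [[9, -5], [18, -3]] = 63 ≠ 0, so this unfolding has rank ≥ 2; CP rank is at least every unfolding rank, so rank(T) ≥ 2. (Flattening ranks never certify an upper bound on CP rank; for that we must actually write T with 2 rank-1 terms.)
Upper bound — finding two terms. Write S_k = T[:,:,k] for the frontal slices: S₀ = [[9, -5], [-6, 8]], S₁ = [[18, -3], [-12, -5]], S₂ = [[18, -6], [-12, 4]].
If T = a₁ ⊗ b₁ ⊗ c₁ + a₂ ⊗ b₂ ⊗ c₂ then each S_k = c₁[k]·a₁b₁ᵀ + c₂[k]·a₂b₂ᵀ. S₀ and S₁ are linearly independent, so a₁b₁ᵀ and a₂b₂ᵀ must span the same plane of matrices: they are the rank-1 matrices of the form x·S₀ + y·S₁.
det(x·S₀ + y·S₁) is 42·x² + 21·xy − 126·y² = 21·(2·x − 3·y)(x + 2·y), vanishing at (x:y) = (3:2) and (2:-1).
M₁ = 3·S₀ + 2·S₁ = [[63, -21], [-42, 14]] = 7·[3, -2][3, -1]ᵀ and M₂ = 2·S₀ − S₁ = [[0, -7], [0, 21]] = (-7)·[1, -3][0, 1]ᵀ, so take a₁ = [3, -2], b₁ = [3, -1], a₂ = [1, -3], b₂ = [0, 1].
Each slice is an integer combination of E₁ = a₁b₁ᵀ and E₂ = a₂b₂ᵀ: S₀ = E₁ − 2·E₂, S₁ = 2·E₁ + 3·E₂, S₂ = 2·E₁; reading off coefficients, c₁ = [1, 2, 2] and c₂ = [-2, 3, 0].
Hence T = [3, -2] ⊗ [3, -1] ⊗ [1, 2, 2] + [1, -3] ⊗ [0, 1] ⊗ [-2, 3, 0], so rank(T) ≤ 2.
These bounds meet, so rank(T) = 2.
Check entry T[0,1,0] = -5: (3)·(-1)·(1) + (1)·(1)·(-2) = -5.

rank(T) = 2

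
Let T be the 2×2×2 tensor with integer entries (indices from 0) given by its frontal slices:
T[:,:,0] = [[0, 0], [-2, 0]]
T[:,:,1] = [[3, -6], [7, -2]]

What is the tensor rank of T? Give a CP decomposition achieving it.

Lower bound: the mode-3 unfolding of T (rows indexed by k, columns by (i,j) = (0,0), (0,1), (1,0), (1,1)) is [[0, 0, -2, 0], [3, -6, 7, -2]].
There the 2×2 minor on rows k ∈ {0, 1}, columns (i,j) ∈ {(0,0), (1,0)} is det [[0, -2], [3, 7]] = 6 ≠ 0, so this unfolding has rank ≥ 2; CP rank is at least every unfolding rank, so rank(T) ≥ 2. (Unfolding ranks only ever bound the CP rank from below — rank(T) can be strictly larger than all of them — so the matching upper bound has to come from an explicit 2-term decomposition.)
Upper bound — finding two terms. Write S_k = T[:,:,k] for the frontal slices: S₀ = [[0, 0], [-2, 0]], S₁ = [[3, -6], [7, -2]].
If T = a₁ ⊗ b₁ ⊗ c₁ + a₂ ⊗ b₂ ⊗ c₂ then each S_k = c₁[k]·a₁b₁ᵀ + c₂[k]·a₂b₂ᵀ. S₀ and S₁ are linearly independent, so a₁b₁ᵀ and a₂b₂ᵀ must span the same plane of matrices: they are the rank-1 matrices of the form x·S₀ + y·S₁.
det(x·S₀ + y·S₁) is −12·xy + 36·y² = (-12)·(x − 3·y)(y), vanishing at (x:y) = (3:1) and (1:0).
M₁ = 3·S₀ + S₁ = [[3, -6], [1, -2]] = [3, 1][1, -2]ᵀ and M₂ = S₀ = [[0, 0], [-2, 0]] = (-2)·[0, 1][1, 0]ᵀ, so take a₁ = [3, 1], b₁ = [1, -2], a₂ = [0, 1], b₂ = [1, 0].
Each slice is an integer combination of E₁ = a₁b₁ᵀ and E₂ = a₂b₂ᵀ: S₀ = −2·E₂, S₁ = E₁ + 6·E₂; reading off coefficients, c₁ = [0, 1] and c₂ = [-2, 6].
Hence T = [3, 1] ⊗ [1, -2] ⊗ [0, 1] + [0, 1] ⊗ [1, 0] ⊗ [-2, 6], so rank(T) ≤ 2.
These bounds meet, so rank(T) = 2.

rank(T) = 2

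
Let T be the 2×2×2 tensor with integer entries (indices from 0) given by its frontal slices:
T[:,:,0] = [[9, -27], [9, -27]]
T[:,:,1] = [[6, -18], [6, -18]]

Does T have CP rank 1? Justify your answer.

Yes

If T = a ⊗ b ⊗ c then every fibre of T is a multiple of the corresponding factor, so read the factors off the fibres through the nonzero entry T[0,0,0] = 9.
The mode-1 fibre T[:,0,0] = [9, 9] gives a = [1, 1] (primitive direction); the mode-2 fibre T[0,:,0] = [9, -27] gives b = [1, -3]; then c[k] = T[0,0,k] / (a[0]·b[0]) = [9, 6] / 1 = [9, 6].
Expanding [1, 1] ⊗ [1, -3] ⊗ [9, 6] reproduces all 8 entries of T, so T = [1, 1] ⊗ [1, -3] ⊗ [9, 6] and rank(T) ≤ 1.
Equivalently every frontal slice T[:,:,k] is c[k] times the rank-1 matrix [1, 1] ⊗ [1, -3]. So T has rank 1 (it is nonzero).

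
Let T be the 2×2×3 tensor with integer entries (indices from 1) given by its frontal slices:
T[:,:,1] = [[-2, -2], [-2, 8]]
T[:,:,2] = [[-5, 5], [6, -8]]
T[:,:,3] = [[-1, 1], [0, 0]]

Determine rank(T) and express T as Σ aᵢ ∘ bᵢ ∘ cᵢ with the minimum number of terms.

Lower bound: the mode-3 unfolding of T (rows indexed by k, columns by (i,j) = (1,1), (1,2), (2,1), (2,2)) is [[-2, -2, -2, 8], [-5, 5, 6, -8], [-1, 1, 0, 0]].
There the 3×3 minor on rows k ∈ {1, 2, 3}, columns (i,j) ∈ {(1,1), (1,2), (2,1)} is det [[-2, -2, -2], [-5, 5, 6], [-1, 1, 0]] = 24 ≠ 0, so this unfolding has rank ≥ 3; CP rank is at least every unfolding rank, so rank(T) ≥ 3. (This is only a lower bound: in general the CP rank may exceed every unfolding rank, so we still need to exhibit 3 rank-1 terms summing to T.)
Upper bound: T is a sum of 3 rank-1 terms, T = (1, -2) ∘ (1, -2) ∘ (2, -2, 0) + (1, -1) ∘ (1, 0) ∘ (-2, -2, 0) + (1, 0) ∘ (1, -1) ∘ (-2, -1, -1) (written with every a and b primitive with positive leading entry and the scale carried by c; CP decompositions are not unique, and this one is verified by expanding entrywise), so rank(T) ≤ 3.
These bounds meet, so rank(T) = 3.

rank(T) = 3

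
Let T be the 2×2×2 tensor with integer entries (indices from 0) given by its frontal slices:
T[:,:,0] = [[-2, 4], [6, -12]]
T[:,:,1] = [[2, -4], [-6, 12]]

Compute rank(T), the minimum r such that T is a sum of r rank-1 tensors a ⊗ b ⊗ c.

Lower bound: T ≠ 0 (e.g. T[0,0,0] = -2), so rank(T) ≥ 1.
Upper bound: the mode-1 fibre T[:,0,0] = [-2, 6] gives a = [1, -3] (primitive direction); the mode-2 fibre T[0,:,0] = [-2, 4] gives b = [1, -2]; then c[k] = T[0,0,k] / (a[0]·b[0]) = [-2, 2] / 1 = [-2, 2].
Expanding [1, -3] ⊗ [1, -2] ⊗ [-2, 2] reproduces all 8 entries of T, so T = [1, -3] ⊗ [1, -2] ⊗ [-2, 2] and rank(T) ≤ 1.
These bounds meet, so rank(T) = 1.

1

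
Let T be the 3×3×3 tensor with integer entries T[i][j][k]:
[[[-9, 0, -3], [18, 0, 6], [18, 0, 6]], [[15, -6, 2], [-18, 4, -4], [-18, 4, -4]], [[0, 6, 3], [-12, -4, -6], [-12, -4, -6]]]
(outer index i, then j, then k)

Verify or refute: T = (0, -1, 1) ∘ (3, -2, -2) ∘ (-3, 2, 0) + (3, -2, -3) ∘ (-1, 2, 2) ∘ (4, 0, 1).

Reconstruct entry (0,0,0) from the claimed factors: Σₗ aₗ[0]bₗ[0]cₗ[0] = (0)·(3)·(-3) + (3)·(-1)·(4) = -12, but T[0,0,0] = -9. The claim is false.

No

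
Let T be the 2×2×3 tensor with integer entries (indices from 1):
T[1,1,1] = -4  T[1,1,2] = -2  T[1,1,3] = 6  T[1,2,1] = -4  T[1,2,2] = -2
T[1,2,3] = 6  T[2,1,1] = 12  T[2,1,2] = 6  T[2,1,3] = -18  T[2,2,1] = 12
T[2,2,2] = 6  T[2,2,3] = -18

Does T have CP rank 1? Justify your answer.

Yes

If T = a ⊗ b ⊗ c then every fibre of T is a multiple of the corresponding factor, so read the factors off the fibres through the nonzero entry T[1,1,1] = -4.
The mode-1 fibre T[:,1,1] = [-4, 12] gives a = (1, -3) (primitive direction); the mode-2 fibre T[1,:,1] = [-4, -4] gives b = (1, 1); then c[k] = T[1,1,k] / (a[1]·b[1]) = [-4, -2, 6] / 1 = (-4, -2, 6).
Expanding (1, -3) ⊗ (1, 1) ⊗ (-4, -2, 6) reproduces all 12 entries of T, so T = (1, -3) ⊗ (1, 1) ⊗ (-4, -2, 6) and rank(T) ≤ 1.
Equivalently every frontal slice T[:,:,k] is c[k] times the rank-1 matrix (1, -3) ⊗ (1, 1). So T has rank 1 (it is nonzero).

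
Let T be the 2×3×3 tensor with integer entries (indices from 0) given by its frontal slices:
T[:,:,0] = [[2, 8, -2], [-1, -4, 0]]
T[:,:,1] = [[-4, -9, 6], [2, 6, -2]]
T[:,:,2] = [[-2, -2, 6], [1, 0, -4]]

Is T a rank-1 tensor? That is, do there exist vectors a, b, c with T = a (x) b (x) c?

The mode-2 unfolding of T (rows indexed by j, columns by (i,k) = (0,0), (0,1), (0,2), (1,0), (1,1), (1,2)) is [[2, -4, -2, -1, 2, 1], [8, -9, -2, -4, 6, 0], [-2, 6, 6, 0, -2, -4]].
There the 3×3 minor on rows j ∈ {0, 1, 2}, columns (i,k) ∈ {(0,0), (0,1), (0,2)} is det [[2, -4, -2], [8, -9, -2], [-2, 6, 6]] = 32 ≠ 0, so this unfolding has rank ≥ 3; CP rank is at least every unfolding rank, so rank(T) ≥ 3.
In particular rank(T) ≥ 3 > 1, so T is not rank-1.

No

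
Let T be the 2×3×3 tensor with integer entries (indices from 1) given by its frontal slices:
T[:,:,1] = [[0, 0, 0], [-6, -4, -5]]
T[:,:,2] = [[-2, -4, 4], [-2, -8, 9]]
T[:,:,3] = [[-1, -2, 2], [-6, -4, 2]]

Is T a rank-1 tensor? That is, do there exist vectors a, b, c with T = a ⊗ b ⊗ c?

No

The mode-2 unfolding of T (rows indexed by j, columns by (i,k) = (1,1), (1,2), (1,3), (2,1), (2,2), (2,3)) is [[0, -2, -1, -6, -2, -6], [0, -4, -2, -4, -8, -4], [0, 4, 2, -5, 9, 2]].
There the 3×3 minor on rows j ∈ {1, 2, 3}, columns (i,k) ∈ {(1,2), (2,1), (2,2)} is det [[-2, -6, -2], [-4, -4, -8], [4, -5, 9]] = 56 ≠ 0, so this unfolding has rank ≥ 3; CP rank is at least every unfolding rank, so rank(T) ≥ 3.
In particular rank(T) ≥ 3 > 1, so T is not rank-1.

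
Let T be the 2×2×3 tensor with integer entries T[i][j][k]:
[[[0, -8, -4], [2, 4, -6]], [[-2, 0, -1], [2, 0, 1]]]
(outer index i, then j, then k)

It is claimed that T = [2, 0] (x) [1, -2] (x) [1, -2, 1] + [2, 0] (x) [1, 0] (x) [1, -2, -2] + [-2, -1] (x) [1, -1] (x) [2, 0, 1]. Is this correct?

Reconstruct entry (0,1,0) from the claimed factors: Σₗ aₗ[0]bₗ[1]cₗ[0] = (2)·(-2)·(1) + (2)·(0)·(1) + (-2)·(-1)·(2) = 0, but T[0,1,0] = 2. The claim is false.

No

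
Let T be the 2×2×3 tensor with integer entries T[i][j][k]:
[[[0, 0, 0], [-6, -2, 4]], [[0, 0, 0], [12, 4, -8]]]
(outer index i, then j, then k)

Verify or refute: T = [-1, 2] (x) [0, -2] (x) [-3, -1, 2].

Reconstruct entrywise from the claimed factors. For example, T[1,0,0] = 0 and Σₗ aₗ[1]bₗ[0]cₗ[0] = (2)·(0)·(-3) = 0; checking all 12 entries, every one matches. The claim holds.

Yes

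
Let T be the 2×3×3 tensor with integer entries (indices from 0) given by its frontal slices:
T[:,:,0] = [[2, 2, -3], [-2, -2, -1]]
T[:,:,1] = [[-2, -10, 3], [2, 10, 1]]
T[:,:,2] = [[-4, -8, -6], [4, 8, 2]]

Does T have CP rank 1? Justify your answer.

The mode-3 unfolding of T (rows indexed by k, columns by (i,j) = (0,0), (0,1), (0,2), (1,0), (1,1), (1,2)) is [[2, 2, -3, -2, -2, -1], [-2, -10, 3, 2, 10, 1], [-4, -8, -6, 4, 8, 2]].
There the 3×3 minor on rows k ∈ {0, 1, 2}, columns (i,j) ∈ {(0,0), (0,1), (0,2)} is det [[2, 2, -3], [-2, -10, 3], [-4, -8, -6]] = 192 ≠ 0, so this unfolding has rank ≥ 3; CP rank is at least every unfolding rank, so rank(T) ≥ 3.
In particular rank(T) ≥ 3 > 1, so T is not rank-1.

No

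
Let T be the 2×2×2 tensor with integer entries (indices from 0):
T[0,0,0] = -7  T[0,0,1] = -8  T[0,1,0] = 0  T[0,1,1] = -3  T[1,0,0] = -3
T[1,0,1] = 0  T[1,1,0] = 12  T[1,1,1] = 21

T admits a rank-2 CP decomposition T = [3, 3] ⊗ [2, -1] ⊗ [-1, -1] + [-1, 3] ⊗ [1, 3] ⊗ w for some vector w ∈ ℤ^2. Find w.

w = [1, 2]

Subtract the known terms from T to get the rank-1 residual R = [-1, 3] ⊗ [1, 3] ⊗ w, so R[i,j,k] = a[i]·b[j]·w[k]. Pick indices with nonzero a[0]·b[0] = (-1)·(1) = -1. Only the fibre through (0,0,·) is needed: R[0,0,:] = T[0,0,:] − Σₗ aₗ[0]bₗ[0]cₗ = [-7, -8] − (3)·(2)·[-1, -1] = [-1, -2]. Then w[k] = R[0,0,k] / -1 for each k, giving w = [-1, -2] / -1 = [1, 2].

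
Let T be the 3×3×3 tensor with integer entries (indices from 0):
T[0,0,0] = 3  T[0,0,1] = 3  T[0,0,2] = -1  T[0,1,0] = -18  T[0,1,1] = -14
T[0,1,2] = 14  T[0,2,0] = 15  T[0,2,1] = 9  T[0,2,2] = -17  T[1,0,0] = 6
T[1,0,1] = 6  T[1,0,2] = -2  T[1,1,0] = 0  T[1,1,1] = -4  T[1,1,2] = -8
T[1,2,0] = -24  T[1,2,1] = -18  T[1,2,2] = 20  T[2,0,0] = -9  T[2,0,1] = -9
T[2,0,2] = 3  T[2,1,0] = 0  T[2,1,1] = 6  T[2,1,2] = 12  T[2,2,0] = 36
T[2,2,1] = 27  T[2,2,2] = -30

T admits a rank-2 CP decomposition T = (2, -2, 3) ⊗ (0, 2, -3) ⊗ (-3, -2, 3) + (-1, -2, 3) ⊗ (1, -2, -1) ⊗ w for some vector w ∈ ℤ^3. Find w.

Subtract the known terms from T to get the rank-1 residual R = (-1, -2, 3) ⊗ (1, -2, -1) ⊗ w, so R[i,j,k] = a[i]·b[j]·w[k]. Pick indices with nonzero a[0]·b[0] = (-1)·(1) = -1. Only the fibre through (0,0,·) is needed: R[0,0,:] = T[0,0,:] − Σₗ aₗ[0]bₗ[0]cₗ = [3, 3, -1] − (2)·(0)·(-3, -2, 3) = [3, 3, -1]. Then w[k] = R[0,0,k] / -1 for each k, giving w = [3, 3, -1] / -1 = (-3, -3, 1).

w = (-3, -3, 1)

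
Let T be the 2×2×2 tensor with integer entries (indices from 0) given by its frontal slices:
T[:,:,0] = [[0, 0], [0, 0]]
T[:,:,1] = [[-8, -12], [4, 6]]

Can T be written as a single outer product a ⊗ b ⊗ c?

If T = a ⊗ b ⊗ c then every fibre of T is a multiple of the corresponding factor, so read the factors off the fibres through the nonzero entry T[0,0,1] = -8.
The mode-1 fibre T[:,0,1] = [-8, 4] gives a = [2, -1] (primitive direction); the mode-2 fibre T[0,:,1] = [-8, -12] gives b = [2, 3]; then c[k] = T[0,0,k] / (a[0]·b[0]) = [0, -8] / 4 = [0, -2].
Expanding [2, -1] ⊗ [2, 3] ⊗ [0, -2] reproduces all 8 entries of T, so T = [2, -1] ⊗ [2, 3] ⊗ [0, -2] and rank(T) ≤ 1.
Equivalently every frontal slice T[:,:,k] is c[k] times the rank-1 matrix [2, -1] ⊗ [2, 3]. So T has rank 1 (it is nonzero).

Yes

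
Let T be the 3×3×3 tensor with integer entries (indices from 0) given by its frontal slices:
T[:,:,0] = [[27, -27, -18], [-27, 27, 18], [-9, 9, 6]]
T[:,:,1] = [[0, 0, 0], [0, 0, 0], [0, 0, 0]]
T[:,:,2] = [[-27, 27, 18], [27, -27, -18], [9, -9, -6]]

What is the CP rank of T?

1

Lower bound: T ≠ 0 (e.g. T[0,0,0] = 27), so rank(T) ≥ 1.
Upper bound: if T = a ⊗ b ⊗ c then every fibre of T is a multiple of the corresponding factor, so read the factors off the fibres through the nonzero entry T[0,0,0] = 27.
The mode-1 fibre T[:,0,0] = [27, -27, -9] gives a = [3, -3, -1] (primitive direction); the mode-2 fibre T[0,:,0] = [27, -27, -18] gives b = [3, -3, -2]; then c[k] = T[0,0,k] / (a[0]·b[0]) = [27, 0, -27] / 9 = [3, 0, -3].
Expanding [3, -3, -1] ⊗ [3, -3, -2] ⊗ [3, 0, -3] reproduces all 27 entries of T, so T = [3, -3, -1] ⊗ [3, -3, -2] ⊗ [3, 0, -3] and rank(T) ≤ 1.
These bounds meet, so rank(T) = 1.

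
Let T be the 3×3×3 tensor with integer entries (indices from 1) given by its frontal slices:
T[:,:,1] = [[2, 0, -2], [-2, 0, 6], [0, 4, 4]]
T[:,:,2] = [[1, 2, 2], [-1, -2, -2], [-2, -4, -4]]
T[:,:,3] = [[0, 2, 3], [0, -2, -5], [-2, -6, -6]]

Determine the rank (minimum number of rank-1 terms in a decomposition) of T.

3

Lower bound: the mode-1 unfolding of T (rows indexed by i, columns by (j,k) = (1,1), (1,2), (1,3), (2,1), (2,2), (2,3), (3,1), (3,2), (3,3)) is [[2, 1, 0, 0, 2, 2, -2, 2, 3], [-2, -1, 0, 0, -2, -2, 6, -2, -5], [0, -2, -2, 4, -4, -6, 4, -4, -6]].
There the 3×3 minor on rows i ∈ {1, 2, 3}, columns (j,k) ∈ {(1,1), (1,2), (3,1)} is det [[2, 1, -2], [-2, -1, 6], [0, -2, 4]] = 16 ≠ 0, so this unfolding has rank ≥ 3; CP rank is at least every unfolding rank, so rank(T) ≥ 3. (Unfolding ranks only ever bound the CP rank from below — rank(T) can be strictly larger than all of them — so the matching upper bound has to come from an explicit 3-term decomposition.)
Upper bound: T is a sum of 3 rank-1 terms, T = [0, 2, -1] (x) [0, 0, 1] (x) [2, 0, -1] + [1, -1, -2] (x) [1, 2, 2] (x) [-2, 1, 2] + [1, -1, -1] (x) [2, 2, 1] (x) [2, 0, -1] (one valid choice — decompositions are not unique — normalised so each a, b is primitive with positive first nonzero entry; check it by expanding all entries), so rank(T) ≤ 3.
These bounds meet, so rank(T) = 3.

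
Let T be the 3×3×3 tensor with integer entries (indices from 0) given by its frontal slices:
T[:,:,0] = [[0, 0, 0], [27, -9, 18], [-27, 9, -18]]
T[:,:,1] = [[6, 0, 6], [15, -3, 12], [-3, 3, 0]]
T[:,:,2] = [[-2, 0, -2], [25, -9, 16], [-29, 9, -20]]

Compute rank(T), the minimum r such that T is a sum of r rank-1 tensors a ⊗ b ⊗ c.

Lower bound: in the mode-2 unfolding of T (rows indexed by j, columns by (i,k)) the 2×2 minor on rows j ∈ {0, 1}, columns (i,k) ∈ {(0,1), (1,0)} is det [[6, 27], [0, -9]] = -54 ≠ 0, so that unfolding has rank ≥ 2 and hence rank(T) ≥ 2 (CP rank is at least every unfolding rank, though it can be larger).
Upper bound: with S_k = T[:,:,k], the two rank-1 terms a₁b₁ᵀ, a₂b₂ᵀ are the rank-1 members of the pencil x·S₀ + y·S₁.
The 2×2 minor of x·S₀ + y·S₁ on rows {0,1}, columns {0,1} is −54·xy − 18·y² = (-18)·(y)(3·x + y), vanishing at (x:y) = (1:0) and (1:-3).
M₁ = S₀ = [[0, 0, 0], [27, -9, 18], [-27, 9, -18]] = 9·[0, 1, -1][3, -1, 2]ᵀ and M₂ = S₀ − 3·S₁ = [[-18, 0, -18], [-18, 0, -18], [-18, 0, -18]] = (-18)·[1, 1, 1][1, 0, 1]ᵀ, so take a₁ = [0, 1, -1], b₁ = [3, -1, 2], a₂ = [1, 1, 1], b₂ = [1, 0, 1].
Each slice is an integer combination of E₁ = a₁b₁ᵀ and E₂ = a₂b₂ᵀ: S₀ = 9·E₁, S₁ = 3·E₁ + 6·E₂, S₂ = 9·E₁ − 2·E₂; reading off coefficients, c₁ = [9, 3, 9] and c₂ = [0, 6, -2].
Hence T = [0, 1, -1] ⊗ [3, -1, 2] ⊗ [9, 3, 9] + [1, 1, 1] ⊗ [1, 0, 1] ⊗ [0, 6, -2], so rank(T) ≤ 2.
These bounds meet, so rank(T) = 2.

2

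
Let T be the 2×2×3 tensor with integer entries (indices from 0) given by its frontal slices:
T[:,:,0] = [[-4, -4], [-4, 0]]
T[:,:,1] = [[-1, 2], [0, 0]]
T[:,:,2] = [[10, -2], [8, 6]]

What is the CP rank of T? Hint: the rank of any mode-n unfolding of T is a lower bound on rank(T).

Lower bound: the mode-3 unfolding of T (rows indexed by k, columns by (i,j) = (0,0), (0,1), (1,0), (1,1)) is [[-4, -4, -4, 0], [-1, 2, 0, 0], [10, -2, 8, 6]].
There the 3×3 minor on rows k ∈ {0, 1, 2}, columns (i,j) ∈ {(0,0), (0,1), (1,0)} is det [[-4, -4, -4], [-1, 2, 0], [10, -2, 8]] = -24 ≠ 0, so this unfolding has rank ≥ 3; CP rank is at least every unfolding rank, so rank(T) ≥ 3. (Unfolding ranks only ever bound the CP rank from below — rank(T) can be strictly larger than all of them — so the matching upper bound has to come from an explicit 3-term decomposition.)
Upper bound: T is a sum of 3 rank-1 terms, T = [1, -1] ⊗ [0, 1] ⊗ [-2, 0, -2] + [1, 0] ⊗ [1, -2] ⊗ [0, -1, 2] + [1, 1] ⊗ [2, 1] ⊗ [-2, 0, 4] (one valid choice — decompositions are not unique — normalised so each a, b is primitive with positive first nonzero entry; check it by expanding all entries), so rank(T) ≤ 3.
These bounds meet, so rank(T) = 3.

3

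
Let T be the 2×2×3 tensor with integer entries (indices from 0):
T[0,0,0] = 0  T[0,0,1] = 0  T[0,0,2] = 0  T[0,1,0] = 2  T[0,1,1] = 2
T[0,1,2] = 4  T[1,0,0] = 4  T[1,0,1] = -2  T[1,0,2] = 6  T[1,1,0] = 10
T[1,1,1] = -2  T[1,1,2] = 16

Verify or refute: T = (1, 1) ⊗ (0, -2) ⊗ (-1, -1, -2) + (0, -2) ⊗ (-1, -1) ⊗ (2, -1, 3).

Reconstruct entry (1,1,0) from the claimed factors: Σₗ aₗ[1]bₗ[1]cₗ[0] = (1)·(-2)·(-1) + (-2)·(-1)·(2) = 6, but T[1,1,0] = 10. The claim is false.

No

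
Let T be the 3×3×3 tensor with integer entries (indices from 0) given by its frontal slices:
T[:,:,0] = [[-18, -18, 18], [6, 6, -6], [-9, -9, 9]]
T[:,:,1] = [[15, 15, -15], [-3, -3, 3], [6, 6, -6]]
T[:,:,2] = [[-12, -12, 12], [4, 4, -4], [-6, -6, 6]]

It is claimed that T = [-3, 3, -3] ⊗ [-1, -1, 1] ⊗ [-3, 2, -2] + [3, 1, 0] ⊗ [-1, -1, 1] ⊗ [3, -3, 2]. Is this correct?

Reconstruct entrywise from the claimed factors. For example, T[1,1,2] = 4 and Σₗ aₗ[1]bₗ[1]cₗ[2] = (3)·(-1)·(-2) + (1)·(-1)·(2) = 4; checking all 27 entries, every one matches. The claim holds.

Yes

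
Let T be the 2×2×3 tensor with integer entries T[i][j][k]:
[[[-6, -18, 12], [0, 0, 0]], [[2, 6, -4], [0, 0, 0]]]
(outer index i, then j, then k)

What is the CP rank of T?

Lower bound: T ≠ 0 (e.g. T[0,0,0] = -6), so rank(T) ≥ 1.
Upper bound: the mode-1 fibre T[:,0,0] = [-6, 2] gives a = [3, -1] (primitive direction); the mode-2 fibre T[0,:,0] = [-6, 0] gives b = [1, 0]; then c[k] = T[0,0,k] / (a[0]·b[0]) = [-6, -18, 12] / 3 = [-2, -6, 4].
Expanding [3, -1] (x) [1, 0] (x) [-2, -6, 4] reproduces all 12 entries of T, so T = [3, -1] (x) [1, 0] (x) [-2, -6, 4] and rank(T) ≤ 1.
These bounds meet, so rank(T) = 1.

1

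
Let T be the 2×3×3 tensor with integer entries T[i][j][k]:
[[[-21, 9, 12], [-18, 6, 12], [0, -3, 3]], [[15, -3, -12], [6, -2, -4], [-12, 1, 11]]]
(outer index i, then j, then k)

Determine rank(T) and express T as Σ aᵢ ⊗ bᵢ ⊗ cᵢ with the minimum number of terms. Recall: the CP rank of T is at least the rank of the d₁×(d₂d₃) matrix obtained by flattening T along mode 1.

rank(T) = 2

Lower bound: in the mode-2 unfolding of T (rows indexed by j, columns by (i,k)) the 2×2 minor on rows j ∈ {0, 1}, columns (i,k) ∈ {(0,0), (0,1)} is det [[-21, 9], [-18, 6]] = 36 ≠ 0, so that unfolding has rank ≥ 2 and hence rank(T) ≥ 2 (CP rank is at least every unfolding rank, though it can be larger).
Upper bound: with S_k = T[:,:,k], the two rank-1 terms a₁b₁ᵀ, a₂b₂ᵀ are the rank-1 members of the pencil x·S₀ + y·S₁.
The 2×2 minor of x·S₀ + y·S₁ on rows {0,1}, columns {0,1} is 144·x² − 48·xy = 48·(3·x − y)(x), vanishing at (x:y) = (1:3) and (0:1).
M₁ = S₀ + 3·S₁ = [[6, 0, -9], [6, 0, -9]] = 3·[1, 1][2, 0, -3]ᵀ and M₂ = S₁ = [[9, 6, -3], [-3, -2, 1]] = [3, -1][3, 2, -1]ᵀ, so take a₁ = [1, 1], b₁ = [2, 0, -3], a₂ = [3, -1], b₂ = [3, 2, -1].
Each slice is an integer combination of E₁ = a₁b₁ᵀ and E₂ = a₂b₂ᵀ: S₀ = 3·E₁ − 3·E₂, S₁ = E₂, S₂ = −3·E₁ + 2·E₂; reading off coefficients, c₁ = [3, 0, -3] and c₂ = [-3, 1, 2].
Hence T = [1, 1] ⊗ [2, 0, -3] ⊗ [3, 0, -3] + [3, -1] ⊗ [3, 2, -1] ⊗ [-3, 1, 2], so rank(T) ≤ 2.
These bounds meet, so rank(T) = 2.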